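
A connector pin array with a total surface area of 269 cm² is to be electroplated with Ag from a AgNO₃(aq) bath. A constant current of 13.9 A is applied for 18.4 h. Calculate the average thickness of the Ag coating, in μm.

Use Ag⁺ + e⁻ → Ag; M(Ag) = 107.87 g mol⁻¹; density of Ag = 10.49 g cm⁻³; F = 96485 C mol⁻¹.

Q = I·t = 13.90 × 66240 = 920700 C; n(e⁻) = 9.543 mol.
n(Ag) = n(e⁻)/1 = 9.543 mol, so m = 9.543 × 107.87 = 1029 g.
Volume = m/ρ = 1029 / 10.49 = 98.13 cm³.
Thickness = V/A = 98.13 / 269 = 0.365 cm = 3650 μm.

3650 μm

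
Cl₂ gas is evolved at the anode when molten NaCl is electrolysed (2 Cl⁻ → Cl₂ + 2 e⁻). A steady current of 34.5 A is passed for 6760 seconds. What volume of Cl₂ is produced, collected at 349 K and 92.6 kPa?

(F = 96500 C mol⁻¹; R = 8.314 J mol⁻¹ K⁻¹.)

Q = I·t = 34.50 A × 6760.0 s = 233200 C.
n(e⁻) = Q/F = 233200 / 96500 = 2.417 mol.
2 electrons are transferred per Cl₂ molecule, so n(Cl₂) = 2.417 / 2 = 1.208 mol.
V = nRT/P = (1.208 × 8.314 × 349) / (92.6 × 10³ Pa) = 0.0379 m³ = 37.9 L.

37.9 L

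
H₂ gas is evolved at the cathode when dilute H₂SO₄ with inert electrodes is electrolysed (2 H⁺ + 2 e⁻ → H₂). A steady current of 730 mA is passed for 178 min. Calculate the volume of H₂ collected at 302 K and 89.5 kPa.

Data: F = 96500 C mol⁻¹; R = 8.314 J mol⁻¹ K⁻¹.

Q = I·t = 0.7300 A × 10680 s = 7796 C.
n(e⁻) = Q/F = 7796 / 96500 = 0.08079 mol.
2 electrons are transferred per H₂ molecule, so n(H₂) = 0.08079 / 2 = 0.04040 mol.
V = nRT/P = (0.04040 × 8.314 × 302) / (89.5 × 10³ Pa) = 0.00113 m³ = 1.13 L.

1.13 L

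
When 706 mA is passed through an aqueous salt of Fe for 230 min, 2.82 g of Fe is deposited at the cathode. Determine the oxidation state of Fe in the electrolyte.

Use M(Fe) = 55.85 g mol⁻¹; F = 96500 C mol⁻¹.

Q = I·t = 0.7060 A × 13800 s = 9743 C, so n(e⁻) = 9743/96500 = 0.1010 mol.
n(Fe) deposited = 2.82 / 55.85 = 0.05049 mol.
Electrons per atom = n(e⁻)/n(Fe) = 0.1010 / 0.05049 = 2.00 ≈ 2, so the ion is Fe²⁺.

+2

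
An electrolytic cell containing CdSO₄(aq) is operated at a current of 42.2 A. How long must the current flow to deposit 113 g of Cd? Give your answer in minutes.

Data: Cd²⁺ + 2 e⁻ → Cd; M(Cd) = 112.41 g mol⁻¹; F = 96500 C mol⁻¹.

n(Cd) = m/M = 113 / 112.41 = 1.005 mol.
Each Cd atom requires 2 electrons, so n(e⁻) = 2 × 1.005 = 2.010 mol.
Q = n(e⁻)·F = 2.010 × 96500 = 194000 C.
t = Q/I = 194000 / 42.20 A = 4597 s = 76.6 min.

76.6 min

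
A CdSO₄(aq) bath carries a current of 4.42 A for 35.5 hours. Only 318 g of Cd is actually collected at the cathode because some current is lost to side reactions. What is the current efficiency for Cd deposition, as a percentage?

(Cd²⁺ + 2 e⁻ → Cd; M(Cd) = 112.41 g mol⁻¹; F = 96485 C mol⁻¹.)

96.6 %

Q = I·t = 4.420 × 127800 = 564900 C; n(e⁻) = 564900/96485 = 5.855 mol.
Theoretical n(Cd) = n(e⁻)/2 = 2.927 mol, i.e. m_theo = 2.927 × 112.41 = 329.1 g.
Efficiency = m_actual / m_theo = 318 / 329.1 = 96.6 %.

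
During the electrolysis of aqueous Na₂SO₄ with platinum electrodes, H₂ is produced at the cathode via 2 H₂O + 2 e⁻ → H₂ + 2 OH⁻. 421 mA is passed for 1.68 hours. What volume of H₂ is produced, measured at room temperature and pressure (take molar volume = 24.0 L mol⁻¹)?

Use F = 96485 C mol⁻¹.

0.317 L

Q = I·t = 0.4210 A × 6048.0 s = 2546 C.
n(e⁻) = Q/F = 2546 / 96485 = 0.02639 mol.
2 electrons are transferred per H₂ molecule, so n(H₂) = 0.02639 / 2 = 0.01319 mol.
V = n × V_m = 0.01319 × 24.0 = 0.317 L.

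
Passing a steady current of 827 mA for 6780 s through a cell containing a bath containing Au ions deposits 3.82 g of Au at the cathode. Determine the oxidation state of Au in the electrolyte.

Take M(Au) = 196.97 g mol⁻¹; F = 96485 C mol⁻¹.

+3

Q = I·t = 0.8270 A × 6780.0 s = 5607 C, so n(e⁻) = 5607/96485 = 0.05811 mol.
n(Au) deposited = 3.82 / 196.97 = 0.01939 mol.
Electrons per atom = n(e⁻)/n(Au) = 0.05811 / 0.01939 = 3.00 ≈ 3, so the ion is Au³⁺.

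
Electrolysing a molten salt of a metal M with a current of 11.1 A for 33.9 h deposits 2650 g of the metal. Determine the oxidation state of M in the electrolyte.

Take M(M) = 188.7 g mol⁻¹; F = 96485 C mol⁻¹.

Q = I·t = 11.10 A × 122040 s = 1355000 C, so n(e⁻) = 1355000/96485 = 14.04 mol.
n(M) deposited = 2650 / 188.7 = 14.04 mol.
Electrons per atom = n(e⁻)/n(M) = 14.04 / 14.04 = 1.00 ≈ 1, so the ion is M⁺.

+1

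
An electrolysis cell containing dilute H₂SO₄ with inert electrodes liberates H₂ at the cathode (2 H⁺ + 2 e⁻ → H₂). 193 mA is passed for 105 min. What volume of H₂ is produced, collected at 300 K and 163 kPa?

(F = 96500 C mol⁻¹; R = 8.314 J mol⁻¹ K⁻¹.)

Q = I·t = 0.1930 A × 6300.0 s = 1216 C.
n(e⁻) = Q/F = 1216 / 96500 = 0.01260 mol.
2 electrons are transferred per H₂ molecule, so n(H₂) = 0.01260 / 2 = 0.006300 mol.
V = nRT/P = (0.006300 × 8.314 × 300) / (163 × 10³ Pa) = 9.64 × 10⁻⁵ m³ = 0.0964 L.

0.0964 L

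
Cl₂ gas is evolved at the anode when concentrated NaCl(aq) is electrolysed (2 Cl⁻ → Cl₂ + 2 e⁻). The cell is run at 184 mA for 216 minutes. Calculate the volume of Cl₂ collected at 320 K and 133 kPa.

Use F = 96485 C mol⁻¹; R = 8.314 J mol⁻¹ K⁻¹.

Q = I·t = 0.1840 A × 12960 s = 2385 C.
n(e⁻) = Q/F = 2385 / 96485 = 0.02472 mol.
2 electrons are transferred per Cl₂ molecule, so n(Cl₂) = 0.02472 / 2 = 0.01236 mol.
V = nRT/P = (0.01236 × 8.314 × 320) / (133 × 10³ Pa) = 2.47 × 10⁻⁴ m³ = 0.247 L.

0.247 L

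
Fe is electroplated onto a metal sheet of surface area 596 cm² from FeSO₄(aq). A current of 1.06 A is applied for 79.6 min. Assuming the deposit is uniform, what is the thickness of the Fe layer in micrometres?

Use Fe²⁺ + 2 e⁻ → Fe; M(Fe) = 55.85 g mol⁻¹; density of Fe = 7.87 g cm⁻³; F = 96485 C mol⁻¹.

3.12 μm

Q = I·t = 1.060 × 4776.0 = 5063 C; n(e⁻) = 0.05247 mol.
n(Fe) = n(e⁻)/2 = 0.02623 mol, so m = 0.02623 × 55.85 = 1.465 g.
Volume = m/ρ = 1.465 / 7.87 = 0.1862 cm³.
Thickness = V/A = 0.1862 / 596 = 3.12 × 10⁻⁴ cm = 3.12 μm.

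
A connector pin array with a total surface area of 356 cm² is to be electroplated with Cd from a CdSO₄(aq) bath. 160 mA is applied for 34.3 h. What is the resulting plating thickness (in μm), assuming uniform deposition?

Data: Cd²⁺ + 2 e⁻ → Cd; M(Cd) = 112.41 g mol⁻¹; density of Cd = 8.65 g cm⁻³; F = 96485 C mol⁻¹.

37.4 μm

Q = I·t = 0.1600 × 123480 = 19760 C; n(e⁻) = 0.2048 mol.
n(Cd) = n(e⁻)/2 = 0.1024 mol, so m = 0.1024 × 112.41 = 11.51 g.
Volume = m/ρ = 11.51 / 8.65 = 1.331 cm³.
Thickness = V/A = 1.331 / 356 = 0.00374 cm = 37.4 μm.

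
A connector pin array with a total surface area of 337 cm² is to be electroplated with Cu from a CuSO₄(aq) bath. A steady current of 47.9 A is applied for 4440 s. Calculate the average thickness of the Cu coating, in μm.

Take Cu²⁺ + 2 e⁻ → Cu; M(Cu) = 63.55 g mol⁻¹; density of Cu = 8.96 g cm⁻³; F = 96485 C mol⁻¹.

Q = I·t = 47.90 × 4440.0 = 212700 C; n(e⁻) = 2.204 mol.
n(Cu) = n(e⁻)/2 = 1.102 mol, so m = 1.102 × 63.55 = 70.04 g.
Volume = m/ρ = 70.04 / 8.96 = 7.817 cm³.
Thickness = V/A = 7.817 / 337 = 0.0232 cm = 232 μm.

232 μm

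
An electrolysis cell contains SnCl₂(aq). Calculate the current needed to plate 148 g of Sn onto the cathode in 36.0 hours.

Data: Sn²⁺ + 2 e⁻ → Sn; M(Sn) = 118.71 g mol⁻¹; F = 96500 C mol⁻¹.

n(Sn) = 148 / 118.71 = 1.247 mol.
n(e⁻) = 2 × 1.247 = 2.493 mol.
Q = n(e⁻)·F = 2.493 × 96500 = 240600 C.
I = Q/t = 240600 / 129600 s = 1.86 A.

1.86 A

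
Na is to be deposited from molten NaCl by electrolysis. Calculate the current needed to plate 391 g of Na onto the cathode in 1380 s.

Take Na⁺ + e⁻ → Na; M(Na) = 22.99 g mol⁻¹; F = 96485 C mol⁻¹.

n(Na) = 391 / 22.99 = 17.01 mol.
n(e⁻) = 1 × 17.01 = 17.01 mol.
Q = n(e⁻)·F = 17.01 × 96485 = 1641000 C.
I = Q/t = 1641000 / 1380.0 s = 1190 A.

1190 A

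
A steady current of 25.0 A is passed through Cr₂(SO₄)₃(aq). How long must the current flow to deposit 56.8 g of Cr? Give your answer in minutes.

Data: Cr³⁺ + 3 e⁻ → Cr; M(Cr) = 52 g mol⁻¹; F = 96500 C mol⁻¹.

n(Cr) = m/M = 56.8 / 52 = 1.092 mol.
Each Cr atom requires 3 electrons, so n(e⁻) = 3 × 1.092 = 3.277 mol.
Q = n(e⁻)·F = 3.277 × 96500 = 316200 C.
t = Q/I = 316200 / 25.00 A = 12650 s = 211 min.

211 min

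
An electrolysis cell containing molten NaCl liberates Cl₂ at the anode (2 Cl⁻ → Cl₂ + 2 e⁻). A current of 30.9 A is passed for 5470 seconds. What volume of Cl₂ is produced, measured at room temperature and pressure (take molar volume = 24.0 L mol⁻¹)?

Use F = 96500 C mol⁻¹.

21.0 L

Q = I·t = 30.90 A × 5470.0 s = 169000 C.
n(e⁻) = Q/F = 169000 / 96500 = 1.752 mol.
2 electrons are transferred per Cl₂ molecule, so n(Cl₂) = 1.752 / 2 = 0.8758 mol.
V = n × V_m = 0.8758 × 24.0 = 21.0 L.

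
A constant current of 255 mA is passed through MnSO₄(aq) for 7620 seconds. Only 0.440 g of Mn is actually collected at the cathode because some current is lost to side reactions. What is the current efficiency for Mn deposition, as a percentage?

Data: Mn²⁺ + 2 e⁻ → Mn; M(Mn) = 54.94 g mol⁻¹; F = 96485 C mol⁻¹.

Q = I·t = 0.2550 × 7620.0 = 1943 C; n(e⁻) = 1943/96485 = 0.02014 mol.
Theoretical n(Mn) = n(e⁻)/2 = 0.01007 mol, i.e. m_theo = 0.01007 × 54.94 = 0.5532 g.
Efficiency = m_actual / m_theo = 0.440 / 0.5532 = 79.5 %.

79.5 %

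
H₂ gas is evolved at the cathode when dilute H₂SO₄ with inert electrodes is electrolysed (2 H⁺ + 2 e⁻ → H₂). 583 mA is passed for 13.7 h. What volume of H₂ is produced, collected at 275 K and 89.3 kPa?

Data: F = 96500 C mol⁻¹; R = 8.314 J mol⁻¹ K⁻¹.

3.81 L

Q = I·t = 0.5830 A × 49320 s = 28750 C.
n(e⁻) = Q/F = 28750 / 96500 = 0.2980 mol.
2 electrons are transferred per H₂ molecule, so n(H₂) = 0.2980 / 2 = 0.1490 mol.
V = nRT/P = (0.1490 × 8.314 × 275) / (89.3 × 10³ Pa) = 0.00381 m³ = 3.81 L.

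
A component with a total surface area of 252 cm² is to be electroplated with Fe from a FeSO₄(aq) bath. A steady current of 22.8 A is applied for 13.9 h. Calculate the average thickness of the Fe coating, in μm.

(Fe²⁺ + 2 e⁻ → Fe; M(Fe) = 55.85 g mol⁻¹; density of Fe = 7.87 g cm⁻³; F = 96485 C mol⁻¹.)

1660 μm

Q = I·t = 22.80 × 50040 = 1141000 C; n(e⁻) = 11.82 mol.
n(Fe) = n(e⁻)/2 = 5.912 mol, so m = 5.912 × 55.85 = 330.2 g.
Volume = m/ρ = 330.2 / 7.87 = 41.96 cm³.
Thickness = V/A = 41.96 / 252 = 0.166 cm = 1660 μm.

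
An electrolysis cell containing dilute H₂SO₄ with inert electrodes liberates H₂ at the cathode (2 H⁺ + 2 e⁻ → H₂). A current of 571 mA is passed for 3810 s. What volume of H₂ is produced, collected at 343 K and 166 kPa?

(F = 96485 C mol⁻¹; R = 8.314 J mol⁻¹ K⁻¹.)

0.194 L

Q = I·t = 0.5710 A × 3810.0 s = 2176 C.
n(e⁻) = Q/F = 2176 / 96485 = 0.02255 mol.
2 electrons are transferred per H₂ molecule, so n(H₂) = 0.02255 / 2 = 0.01127 mol.
V = nRT/P = (0.01127 × 8.314 × 343) / (166 × 10³ Pa) = 1.94 × 10⁻⁴ m³ = 0.194 L.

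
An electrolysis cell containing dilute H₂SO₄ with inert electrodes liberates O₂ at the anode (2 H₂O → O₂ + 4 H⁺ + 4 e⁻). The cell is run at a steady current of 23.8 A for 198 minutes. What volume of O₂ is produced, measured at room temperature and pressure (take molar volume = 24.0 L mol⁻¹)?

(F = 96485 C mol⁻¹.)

17.6 L

Q = I·t = 23.80 A × 11880 s = 282700 C.
n(e⁻) = Q/F = 282700 / 96485 = 2.930 mol.
4 electrons are transferred per O₂ molecule, so n(O₂) = 2.930 / 4 = 0.7326 mol.
V = n × V_m = 0.7326 × 24.0 = 17.6 L.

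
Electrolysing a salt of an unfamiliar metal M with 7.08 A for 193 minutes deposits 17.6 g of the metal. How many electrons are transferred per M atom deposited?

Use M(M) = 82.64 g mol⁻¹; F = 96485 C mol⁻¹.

4

Q = I·t = 7.080 A × 11580 s = 81990 C, so n(e⁻) = 81990/96485 = 0.8497 mol.
n(M) deposited = 17.6 / 82.64 = 0.2130 mol.
Electrons per atom = n(e⁻)/n(M) = 0.8497 / 0.2130 = 3.99 ≈ 4, so the ion is M⁴⁺.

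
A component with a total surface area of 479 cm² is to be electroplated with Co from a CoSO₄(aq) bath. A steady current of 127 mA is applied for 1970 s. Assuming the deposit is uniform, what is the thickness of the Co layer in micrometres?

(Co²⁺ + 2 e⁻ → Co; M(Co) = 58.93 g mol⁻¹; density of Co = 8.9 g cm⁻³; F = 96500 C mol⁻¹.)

Q = I·t = 0.1270 × 1970.0 = 250.2 C; n(e⁻) = 0.002593 mol.
n(Co) = n(e⁻)/2 = 0.001296 mol, so m = 0.001296 × 58.93 = 0.07639 g.
Volume = m/ρ = 0.07639 / 8.9 = 0.008583 cm³.
Thickness = V/A = 0.008583 / 479 = 1.79 × 10⁻⁵ cm = 0.179 μm.

0.179 μm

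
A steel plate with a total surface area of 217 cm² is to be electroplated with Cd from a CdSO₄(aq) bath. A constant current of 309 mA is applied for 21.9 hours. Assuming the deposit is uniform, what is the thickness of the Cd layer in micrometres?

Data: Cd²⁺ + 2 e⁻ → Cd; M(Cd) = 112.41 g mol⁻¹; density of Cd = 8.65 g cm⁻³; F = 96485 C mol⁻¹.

75.6 μm

Q = I·t = 0.3090 × 78840 = 24360 C; n(e⁻) = 0.2525 mol.
n(Cd) = n(e⁻)/2 = 0.1262 mol, so m = 0.1262 × 112.41 = 14.19 g.
Volume = m/ρ = 14.19 / 8.65 = 1.641 cm³.
Thickness = V/A = 1.641 / 217 = 0.00756 cm = 75.6 μm.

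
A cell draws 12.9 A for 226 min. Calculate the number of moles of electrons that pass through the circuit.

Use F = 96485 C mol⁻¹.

1.81 mol

Q = I·t = 12.90 A × 13560 s = 174900 C.
n(e⁻) = Q/F = 174900 / 96485 = 1.81 mol.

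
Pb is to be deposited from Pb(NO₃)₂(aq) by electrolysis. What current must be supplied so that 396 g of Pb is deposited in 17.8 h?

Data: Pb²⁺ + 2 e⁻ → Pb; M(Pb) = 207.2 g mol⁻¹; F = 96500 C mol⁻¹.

5.76 A

n(Pb) = 396 / 207.2 = 1.911 mol.
n(e⁻) = 2 × 1.911 = 3.822 mol.
Q = n(e⁻)·F = 3.822 × 96500 = 368900 C.
I = Q/t = 368900 / 64080 s = 5.76 A.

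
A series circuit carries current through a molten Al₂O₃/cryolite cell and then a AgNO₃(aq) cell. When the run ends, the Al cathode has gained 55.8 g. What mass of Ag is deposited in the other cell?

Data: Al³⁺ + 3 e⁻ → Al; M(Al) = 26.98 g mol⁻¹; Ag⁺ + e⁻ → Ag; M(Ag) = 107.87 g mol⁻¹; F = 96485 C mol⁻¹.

n(Al) = 55.8 / 26.98 = 2.068 mol.
Since Al³⁺ + 3 e⁻ → Al, n(e⁻) passed = 3 × 2.068 = 6.205 mol.
Cells in series carry the same charge, so the same 6.205 mol of electrons passes through cell 2.
Ag⁺ + e⁻ → Ag, so n(Ag) = 6.205 / 1 = 6.205 mol.
m(Ag) = 6.205 × 107.87 = 669 g.

669 g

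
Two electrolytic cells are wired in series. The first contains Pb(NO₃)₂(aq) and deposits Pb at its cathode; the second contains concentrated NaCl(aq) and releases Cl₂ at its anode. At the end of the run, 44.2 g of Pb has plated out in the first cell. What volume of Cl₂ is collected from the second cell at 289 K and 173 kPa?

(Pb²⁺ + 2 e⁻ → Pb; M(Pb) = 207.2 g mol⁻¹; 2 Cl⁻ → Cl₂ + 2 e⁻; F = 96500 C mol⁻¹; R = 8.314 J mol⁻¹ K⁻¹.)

n(Pb) = 44.2 / 207.2 = 0.2133 mol, so n(e⁻) = 2 × 0.2133 = 0.4266 mol.
The cells are in series, so the same 0.4266 mol of electrons passes through the second cell.
2 Cl⁻ → Cl₂ + 2 e⁻ — 2 mol e⁻ per mol Cl₂, so n(Cl₂) = 0.4266/2 = 0.2133 mol.
V = nRT/P = (0.2133 × 8.314 × 289) / (173 × 10³) = 0.00296 m³ = 2.96 L.

2.96 L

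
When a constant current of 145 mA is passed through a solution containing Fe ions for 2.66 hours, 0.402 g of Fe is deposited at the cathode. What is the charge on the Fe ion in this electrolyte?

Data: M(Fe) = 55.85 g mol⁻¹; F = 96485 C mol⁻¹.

Q = I·t = 0.1450 A × 9576.0 s = 1389 C, so n(e⁻) = 1389/96485 = 0.01439 mol.
n(Fe) deposited = 0.402 / 55.85 = 0.007198 mol.
Electrons per atom = n(e⁻)/n(Fe) = 0.01439 / 0.007198 = 2.00 ≈ 2, so the ion is Fe²⁺.

+2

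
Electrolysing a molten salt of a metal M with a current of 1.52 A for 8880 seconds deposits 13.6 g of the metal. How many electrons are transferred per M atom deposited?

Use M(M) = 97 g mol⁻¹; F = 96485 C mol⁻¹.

1

Q = I·t = 1.520 A × 8880.0 s = 13500 C, so n(e⁻) = 13500/96485 = 0.1399 mol.
n(M) deposited = 13.6 / 97 = 0.1402 mol.
Electrons per atom = n(e⁻)/n(M) = 0.1399 / 0.1402 = 0.998 ≈ 1, so the ion is M⁺.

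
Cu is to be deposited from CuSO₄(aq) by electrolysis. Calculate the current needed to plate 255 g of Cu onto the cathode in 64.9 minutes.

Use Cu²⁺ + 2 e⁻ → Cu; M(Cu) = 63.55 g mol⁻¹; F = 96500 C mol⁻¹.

199 A

n(Cu) = 255 / 63.55 = 4.013 mol.
n(e⁻) = 2 × 4.013 = 8.025 mol.
Q = n(e⁻)·F = 8.025 × 96500 = 774400 C.
I = Q/t = 774400 / 3894.0 s = 199 A.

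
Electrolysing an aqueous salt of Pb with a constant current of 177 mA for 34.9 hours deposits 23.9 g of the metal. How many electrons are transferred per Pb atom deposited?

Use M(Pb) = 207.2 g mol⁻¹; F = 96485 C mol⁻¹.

2

Q = I·t = 0.1770 A × 125640 s = 22240 C, so n(e⁻) = 22240/96485 = 0.2305 mol.
n(Pb) deposited = 23.9 / 207.2 = 0.1153 mol.
Electrons per atom = n(e⁻)/n(Pb) = 0.2305 / 0.1153 = 2.00 ≈ 2, so the ion is Pb²⁺.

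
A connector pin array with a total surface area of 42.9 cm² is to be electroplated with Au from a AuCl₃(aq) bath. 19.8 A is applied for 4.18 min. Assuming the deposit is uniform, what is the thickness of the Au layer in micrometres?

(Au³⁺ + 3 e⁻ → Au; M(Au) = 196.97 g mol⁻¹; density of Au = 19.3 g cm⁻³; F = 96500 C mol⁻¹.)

40.8 μm

Q = I·t = 19.80 × 250.80 = 4966 C; n(e⁻) = 0.05146 mol.
n(Au) = n(e⁻)/3 = 0.01715 mol, so m = 0.01715 × 196.97 = 3.379 g.
Volume = m/ρ = 3.379 / 19.3 = 0.1751 cm³.
Thickness = V/A = 0.1751 / 42.9 = 0.00408 cm = 40.8 μm.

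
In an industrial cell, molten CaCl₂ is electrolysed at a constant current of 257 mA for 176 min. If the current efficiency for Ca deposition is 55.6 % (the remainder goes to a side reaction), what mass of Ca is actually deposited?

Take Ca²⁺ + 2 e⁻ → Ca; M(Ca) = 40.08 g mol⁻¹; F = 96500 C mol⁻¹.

Q = I·t = 0.2570 × 10560 = 2714 C.
n(e⁻) = 2714/96500 = 0.02812 mol; theoretically n(Ca) = 0.02812/2 = 0.01406 mol, m_theo = 0.5636 g.
At 55.6 % efficiency, m_actual = 0.556 × 0.5636 = 0.313 g.

0.313 g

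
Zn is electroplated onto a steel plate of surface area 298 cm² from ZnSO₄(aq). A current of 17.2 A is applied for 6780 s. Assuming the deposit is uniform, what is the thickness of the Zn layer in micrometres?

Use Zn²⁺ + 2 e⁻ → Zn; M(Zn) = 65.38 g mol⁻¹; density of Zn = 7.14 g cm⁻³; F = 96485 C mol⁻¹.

186 μm

Q = I·t = 17.20 × 6780.0 = 116600 C; n(e⁻) = 1.209 mol.
n(Zn) = n(e⁻)/2 = 0.6043 mol, so m = 0.6043 × 65.38 = 39.51 g.
Volume = m/ρ = 39.51 / 7.14 = 5.534 cm³.
Thickness = V/A = 5.534 / 298 = 0.0186 cm = 186 μm.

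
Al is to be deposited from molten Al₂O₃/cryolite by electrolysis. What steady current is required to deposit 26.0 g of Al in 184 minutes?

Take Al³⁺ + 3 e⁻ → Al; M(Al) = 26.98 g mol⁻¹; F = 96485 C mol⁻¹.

n(Al) = 26.0 / 26.98 = 0.9637 mol.
n(e⁻) = 3 × 0.9637 = 2.891 mol.
Q = n(e⁻)·F = 2.891 × 96485 = 278900 C.
I = Q/t = 278900 / 11040 s = 25.3 A.

25.3 A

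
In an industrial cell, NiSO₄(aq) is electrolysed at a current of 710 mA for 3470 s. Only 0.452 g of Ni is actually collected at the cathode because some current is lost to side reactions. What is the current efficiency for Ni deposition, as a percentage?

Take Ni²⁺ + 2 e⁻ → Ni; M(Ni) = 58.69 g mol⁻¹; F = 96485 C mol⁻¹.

60.3 %

Q = I·t = 0.7100 × 3470.0 = 2464 C; n(e⁻) = 2464/96485 = 0.02553 mol.
Theoretical n(Ni) = n(e⁻)/2 = 0.01277 mol, i.e. m_theo = 0.01277 × 58.69 = 0.7493 g.
Efficiency = m_actual / m_theo = 0.452 / 0.7493 = 60.3 %.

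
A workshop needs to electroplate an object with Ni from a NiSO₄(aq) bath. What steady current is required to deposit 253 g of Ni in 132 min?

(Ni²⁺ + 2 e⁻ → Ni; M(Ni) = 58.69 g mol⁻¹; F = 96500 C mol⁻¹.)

n(Ni) = 253 / 58.69 = 4.311 mol.
n(e⁻) = 2 × 4.311 = 8.622 mol.
Q = n(e⁻)·F = 8.622 × 96500 = 832000 C.
I = Q/t = 832000 / 7920.0 s = 105 A.

105 A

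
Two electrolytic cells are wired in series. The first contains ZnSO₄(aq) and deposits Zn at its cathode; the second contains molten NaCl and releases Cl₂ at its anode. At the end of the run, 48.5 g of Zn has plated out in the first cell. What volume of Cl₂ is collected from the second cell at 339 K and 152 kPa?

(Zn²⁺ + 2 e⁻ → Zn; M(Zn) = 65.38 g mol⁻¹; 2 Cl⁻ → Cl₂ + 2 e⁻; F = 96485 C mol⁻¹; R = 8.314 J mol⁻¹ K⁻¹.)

n(Zn) = 48.5 / 65.38 = 0.7418 mol, so n(e⁻) = 2 × 0.7418 = 1.484 mol.
The cells are in series, so the same 1.484 mol of electrons passes through the second cell.
2 Cl⁻ → Cl₂ + 2 e⁻ — 2 mol e⁻ per mol Cl₂, so n(Cl₂) = 1.484/2 = 0.7418 mol.
V = nRT/P = (0.7418 × 8.314 × 339) / (152 × 10³) = 0.0138 m³ = 13.8 L.

13.8 L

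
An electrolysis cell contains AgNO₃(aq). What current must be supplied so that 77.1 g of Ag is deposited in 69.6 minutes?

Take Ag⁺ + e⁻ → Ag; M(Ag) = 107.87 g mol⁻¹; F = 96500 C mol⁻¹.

n(Ag) = 77.1 / 107.87 = 0.7147 mol.
n(e⁻) = 1 × 0.7147 = 0.7147 mol.
Q = n(e⁻)·F = 0.7147 × 96500 = 68970 C.
I = Q/t = 68970 / 4176.0 s = 16.5 A.

16.5 A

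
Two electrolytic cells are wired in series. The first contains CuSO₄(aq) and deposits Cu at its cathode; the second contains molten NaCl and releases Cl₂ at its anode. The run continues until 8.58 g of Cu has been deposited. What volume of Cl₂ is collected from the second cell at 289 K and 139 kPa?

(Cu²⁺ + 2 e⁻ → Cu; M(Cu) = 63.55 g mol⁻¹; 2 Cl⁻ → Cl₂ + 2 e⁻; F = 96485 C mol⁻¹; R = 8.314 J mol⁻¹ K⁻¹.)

n(Cu) = 8.58 / 63.55 = 0.1350 mol, so n(e⁻) = 2 × 0.1350 = 0.2700 mol.
The cells are in series, so the same 0.2700 mol of electrons passes through the second cell.
2 Cl⁻ → Cl₂ + 2 e⁻ — 2 mol e⁻ per mol Cl₂, so n(Cl₂) = 0.2700/2 = 0.1350 mol.
V = nRT/P = (0.1350 × 8.314 × 289) / (139 × 10³) = 0.00233 m³ = 2.33 L.

2.33 L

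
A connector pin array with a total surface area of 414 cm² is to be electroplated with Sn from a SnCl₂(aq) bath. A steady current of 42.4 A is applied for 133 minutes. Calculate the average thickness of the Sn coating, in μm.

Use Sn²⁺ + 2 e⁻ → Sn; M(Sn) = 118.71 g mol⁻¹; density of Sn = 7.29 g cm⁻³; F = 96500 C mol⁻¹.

690 μm

Q = I·t = 42.40 × 7980.0 = 338400 C; n(e⁻) = 3.506 mol.
n(Sn) = n(e⁻)/2 = 1.753 mol, so m = 1.753 × 118.71 = 208.1 g.
Volume = m/ρ = 208.1 / 7.29 = 28.55 cm³.
Thickness = V/A = 28.55 / 414 = 0.0690 cm = 690 μm.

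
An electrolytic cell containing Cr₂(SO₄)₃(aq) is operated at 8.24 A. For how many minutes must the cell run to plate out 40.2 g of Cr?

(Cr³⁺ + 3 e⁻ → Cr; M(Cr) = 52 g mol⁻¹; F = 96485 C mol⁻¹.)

n(Cr) = m/M = 40.2 / 52 = 0.7731 mol.
Each Cr atom requires 3 electrons, so n(e⁻) = 3 × 0.7731 = 2.319 mol.
Q = n(e⁻)·F = 2.319 × 96485 = 223800 C.
t = Q/I = 223800 / 8.240 A = 27160 s = 453 min.

453 min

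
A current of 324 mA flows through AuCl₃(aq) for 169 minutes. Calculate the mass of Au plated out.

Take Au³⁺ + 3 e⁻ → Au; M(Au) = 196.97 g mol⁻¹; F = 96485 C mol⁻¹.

Q = I·t = 0.3240 A × 10140 s = 3285 C.
n(e⁻) = Q/F = 3285 / 96485 = 0.03405 mol.
Au³⁺ + 3 e⁻ → Au, so n(Au) = n(e⁻)/3 = 0.01135 mol.
m = n·M = 0.01135 × 196.97 = 2.24 g.

2.24 g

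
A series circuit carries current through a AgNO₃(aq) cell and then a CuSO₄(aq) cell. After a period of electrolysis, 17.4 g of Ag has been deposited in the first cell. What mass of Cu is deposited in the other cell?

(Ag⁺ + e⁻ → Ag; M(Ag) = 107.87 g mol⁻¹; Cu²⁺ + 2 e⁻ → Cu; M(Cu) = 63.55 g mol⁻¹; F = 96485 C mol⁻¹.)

5.13 g

n(Ag) = 17.4 / 107.87 = 0.1613 mol.
Since Ag⁺ + e⁻ → Ag, n(e⁻) passed = 1 × 0.1613 = 0.1613 mol.
Cells in series carry the same charge, so the same 0.1613 mol of electrons passes through cell 2.
Cu²⁺ + 2 e⁻ → Cu, so n(Cu) = 0.1613 / 2 = 0.08065 mol.
m(Cu) = 0.08065 × 63.55 = 5.13 g.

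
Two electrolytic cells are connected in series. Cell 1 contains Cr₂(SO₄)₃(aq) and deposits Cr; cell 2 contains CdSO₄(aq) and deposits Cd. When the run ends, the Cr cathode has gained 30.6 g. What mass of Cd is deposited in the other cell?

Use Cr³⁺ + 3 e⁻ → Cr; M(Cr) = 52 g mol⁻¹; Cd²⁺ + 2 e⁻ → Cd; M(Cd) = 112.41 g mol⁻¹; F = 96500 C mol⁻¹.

n(Cr) = 30.6 / 52 = 0.5885 mol.
Since Cr³⁺ + 3 e⁻ → Cr, n(e⁻) passed = 3 × 0.5885 = 1.765 mol.
Cells in series carry the same charge, so the same 1.765 mol of electrons passes through cell 2.
Cd²⁺ + 2 e⁻ → Cd, so n(Cd) = 1.765 / 2 = 0.8827 mol.
m(Cd) = 0.8827 × 112.41 = 99.2 g.

99.2 g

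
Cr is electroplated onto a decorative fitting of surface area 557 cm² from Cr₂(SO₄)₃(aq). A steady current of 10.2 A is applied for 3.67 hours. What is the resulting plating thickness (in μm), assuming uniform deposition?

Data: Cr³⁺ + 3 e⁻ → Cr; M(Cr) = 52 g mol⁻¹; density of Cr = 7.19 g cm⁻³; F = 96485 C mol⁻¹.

Q = I·t = 10.20 × 13212 = 134800 C; n(e⁻) = 1.397 mol.
n(Cr) = n(e⁻)/3 = 0.4656 mol, so m = 0.4656 × 52 = 24.21 g.
Volume = m/ρ = 24.21 / 7.19 = 3.367 cm³.
Thickness = V/A = 3.367 / 557 = 0.00605 cm = 60.5 μm.

60.5 μm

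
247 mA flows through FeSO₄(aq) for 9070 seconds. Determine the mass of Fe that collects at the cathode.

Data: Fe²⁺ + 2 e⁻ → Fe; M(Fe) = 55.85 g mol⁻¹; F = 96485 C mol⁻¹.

0.648 g

Q = I·t = 0.2470 A × 9070.0 s = 2240 C.
n(e⁻) = Q/F = 2240 / 96485 = 0.02322 mol.
Fe²⁺ + 2 e⁻ → Fe, so n(Fe) = n(e⁻)/2 = 0.01161 mol.
m = n·M = 0.01161 × 55.85 = 0.648 g.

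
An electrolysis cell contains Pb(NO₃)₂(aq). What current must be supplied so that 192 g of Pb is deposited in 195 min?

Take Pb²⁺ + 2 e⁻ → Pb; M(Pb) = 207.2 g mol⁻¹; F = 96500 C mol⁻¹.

15.3 A

n(Pb) = 192 / 207.2 = 0.9266 mol.
n(e⁻) = 2 × 0.9266 = 1.853 mol.
Q = n(e⁻)·F = 1.853 × 96500 = 178800 C.
I = Q/t = 178800 / 11700 s = 15.3 A.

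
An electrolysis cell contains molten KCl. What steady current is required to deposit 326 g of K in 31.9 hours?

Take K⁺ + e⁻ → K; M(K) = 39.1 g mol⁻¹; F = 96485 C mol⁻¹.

7.00 A

n(K) = 326 / 39.1 = 8.338 mol.
n(e⁻) = 1 × 8.338 = 8.338 mol.
Q = n(e⁻)·F = 8.338 × 96485 = 804500 C.
I = Q/t = 804500 / 114840 s = 7.00 A.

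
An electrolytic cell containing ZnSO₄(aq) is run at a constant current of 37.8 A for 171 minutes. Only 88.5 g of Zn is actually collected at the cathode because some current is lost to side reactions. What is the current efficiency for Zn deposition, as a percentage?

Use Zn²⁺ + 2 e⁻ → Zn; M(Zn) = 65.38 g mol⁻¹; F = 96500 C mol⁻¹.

Q = I·t = 37.80 × 10260 = 387800 C; n(e⁻) = 387800/96500 = 4.019 mol.
Theoretical n(Zn) = n(e⁻)/2 = 2.009 mol, i.e. m_theo = 2.009 × 65.38 = 131.4 g.
Efficiency = m_actual / m_theo = 88.5 / 131.4 = 67.4 %.

67.4 %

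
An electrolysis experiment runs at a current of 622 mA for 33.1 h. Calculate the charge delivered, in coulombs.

74100 C

Q = I·t = 0.6220 A × 119160 s = 74100 C.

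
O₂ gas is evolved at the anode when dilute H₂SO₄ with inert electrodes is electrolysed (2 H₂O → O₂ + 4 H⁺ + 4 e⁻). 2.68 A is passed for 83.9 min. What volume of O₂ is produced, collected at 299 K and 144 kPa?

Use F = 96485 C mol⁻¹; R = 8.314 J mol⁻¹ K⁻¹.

Q = I·t = 2.680 A × 5034.0 s = 13490 C.
n(e⁻) = Q/F = 13490 / 96485 = 0.1398 mol.
4 electrons are transferred per O₂ molecule, so n(O₂) = 0.1398 / 4 = 0.03496 mol.
V = nRT/P = (0.03496 × 8.314 × 299) / (144 × 10³ Pa) = 6.03 × 10⁻⁴ m³ = 0.603 L.

0.603 L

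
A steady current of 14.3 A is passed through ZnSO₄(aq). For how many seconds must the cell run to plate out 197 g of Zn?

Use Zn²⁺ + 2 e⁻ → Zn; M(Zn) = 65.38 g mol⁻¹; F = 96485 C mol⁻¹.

40700 s

n(Zn) = m/M = 197 / 65.38 = 3.013 mol.
Each Zn atom requires 2 electrons, so n(e⁻) = 2 × 3.013 = 6.026 mol.
Q = n(e⁻)·F = 6.026 × 96485 = 581400 C.
t = Q/I = 581400 / 14.30 A = 40660 s.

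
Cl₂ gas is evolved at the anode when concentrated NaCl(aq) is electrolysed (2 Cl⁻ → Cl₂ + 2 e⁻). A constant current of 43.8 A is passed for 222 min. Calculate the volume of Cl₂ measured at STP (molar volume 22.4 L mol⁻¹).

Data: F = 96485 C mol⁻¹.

67.7 L

Q = I·t = 43.80 A × 13320 s = 583400 C.
n(e⁻) = Q/F = 583400 / 96485 = 6.047 mol.
2 electrons are transferred per Cl₂ molecule, so n(Cl₂) = 6.047 / 2 = 3.023 mol.
V = n × V_m = 3.023 × 22.4 = 67.7 L.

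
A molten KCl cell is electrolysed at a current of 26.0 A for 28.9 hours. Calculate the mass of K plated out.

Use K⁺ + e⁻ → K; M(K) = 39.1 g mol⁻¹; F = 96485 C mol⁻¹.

Q = I·t = 26.00 A × 104040 s = 2705000 C.
n(e⁻) = Q/F = 2705000 / 96485 = 28.04 mol.
K⁺ + e⁻ → K, so n(K) = n(e⁻)/1 = 28.04 mol.
m = n·M = 28.04 × 39.1 = 1100 g.

1100 g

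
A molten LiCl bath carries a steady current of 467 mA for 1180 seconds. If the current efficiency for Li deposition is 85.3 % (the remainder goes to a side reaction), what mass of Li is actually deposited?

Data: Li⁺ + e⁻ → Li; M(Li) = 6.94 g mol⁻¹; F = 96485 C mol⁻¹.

0.0338 g

Q = I·t = 0.4670 × 1180.0 = 551.1 C.
n(e⁻) = 551.1/96485 = 0.005711 mol; theoretically n(Li) = 0.005711/1 = 0.005711 mol, m_theo = 0.03964 g.
At 85.3 % efficiency, m_actual = 0.853 × 0.03964 = 0.0338 g.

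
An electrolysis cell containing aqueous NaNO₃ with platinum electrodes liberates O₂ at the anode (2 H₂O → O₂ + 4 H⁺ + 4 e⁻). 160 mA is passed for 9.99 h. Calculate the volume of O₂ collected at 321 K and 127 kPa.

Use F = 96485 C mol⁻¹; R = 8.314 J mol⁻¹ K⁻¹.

Q = I·t = 0.1600 A × 35964 s = 5754 C.
n(e⁻) = Q/F = 5754 / 96485 = 0.05964 mol.
4 electrons are transferred per O₂ molecule, so n(O₂) = 0.05964 / 4 = 0.01491 mol.
V = nRT/P = (0.01491 × 8.314 × 321) / (127 × 10³ Pa) = 3.13 × 10⁻⁴ m³ = 0.313 L.

0.313 L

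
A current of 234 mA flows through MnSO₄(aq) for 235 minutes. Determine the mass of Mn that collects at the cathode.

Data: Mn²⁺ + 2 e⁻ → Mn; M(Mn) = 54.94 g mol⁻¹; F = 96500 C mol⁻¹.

0.939 g

Q = I·t = 0.2340 A × 14100 s = 3299 C.
n(e⁻) = Q/F = 3299 / 96500 = 0.03419 mol.
Mn²⁺ + 2 e⁻ → Mn, so n(Mn) = n(e⁻)/2 = 0.01710 mol.
m = n·M = 0.01710 × 54.94 = 0.939 g.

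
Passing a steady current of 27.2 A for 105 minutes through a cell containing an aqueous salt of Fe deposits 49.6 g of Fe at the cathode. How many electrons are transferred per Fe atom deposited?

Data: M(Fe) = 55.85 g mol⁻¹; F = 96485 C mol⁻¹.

Q = I·t = 27.20 A × 6300.0 s = 171400 C, so n(e⁻) = 171400/96485 = 1.776 mol.
n(Fe) deposited = 49.6 / 55.85 = 0.8881 mol.
Electrons per atom = n(e⁻)/n(Fe) = 1.776 / 0.8881 = 2.00 ≈ 2, so the ion is Fe²⁺.

2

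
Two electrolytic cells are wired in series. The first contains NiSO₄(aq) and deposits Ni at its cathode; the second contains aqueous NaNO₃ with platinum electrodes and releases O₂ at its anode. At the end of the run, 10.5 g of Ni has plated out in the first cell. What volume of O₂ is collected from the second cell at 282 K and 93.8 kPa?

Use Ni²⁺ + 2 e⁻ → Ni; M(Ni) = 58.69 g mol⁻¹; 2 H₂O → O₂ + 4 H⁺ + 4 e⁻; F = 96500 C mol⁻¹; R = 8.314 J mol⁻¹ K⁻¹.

2.24 L

n(Ni) = 10.5 / 58.69 = 0.1789 mol, so n(e⁻) = 2 × 0.1789 = 0.3578 mol.
The cells are in series, so the same 0.3578 mol of electrons passes through the second cell.
2 H₂O → O₂ + 4 H⁺ + 4 e⁻ — 4 mol e⁻ per mol O₂, so n(O₂) = 0.3578/4 = 0.08945 mol.
V = nRT/P = (0.08945 × 8.314 × 282) / (93.8 × 10³) = 0.00224 m³ = 2.24 L.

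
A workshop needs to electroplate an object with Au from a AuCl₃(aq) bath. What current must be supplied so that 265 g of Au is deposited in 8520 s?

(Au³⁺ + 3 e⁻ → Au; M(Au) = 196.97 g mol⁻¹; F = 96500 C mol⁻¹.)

n(Au) = 265 / 196.97 = 1.345 mol.
n(e⁻) = 3 × 1.345 = 4.036 mol.
Q = n(e⁻)·F = 4.036 × 96500 = 389500 C.
I = Q/t = 389500 / 8520.0 s = 45.7 A.

45.7 A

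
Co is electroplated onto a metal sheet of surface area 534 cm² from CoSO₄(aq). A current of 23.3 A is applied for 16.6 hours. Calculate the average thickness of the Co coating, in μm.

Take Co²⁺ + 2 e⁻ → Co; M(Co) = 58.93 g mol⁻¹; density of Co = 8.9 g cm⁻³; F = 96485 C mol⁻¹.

Q = I·t = 23.30 × 59760 = 1392000 C; n(e⁻) = 14.43 mol.
n(Co) = n(e⁻)/2 = 7.216 mol, so m = 7.216 × 58.93 = 425.2 g.
Volume = m/ρ = 425.2 / 8.9 = 47.78 cm³.
Thickness = V/A = 47.78 / 534 = 0.0895 cm = 895 μm.

895 μm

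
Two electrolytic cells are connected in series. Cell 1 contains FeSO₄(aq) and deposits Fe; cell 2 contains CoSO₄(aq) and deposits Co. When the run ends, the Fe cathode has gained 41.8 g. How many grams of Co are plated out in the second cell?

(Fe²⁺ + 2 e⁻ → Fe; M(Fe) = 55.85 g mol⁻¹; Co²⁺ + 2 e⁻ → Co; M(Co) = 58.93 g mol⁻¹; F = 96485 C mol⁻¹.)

n(Fe) = 41.8 / 55.85 = 0.7484 mol.
Since Fe²⁺ + 2 e⁻ → Fe, n(e⁻) passed = 2 × 0.7484 = 1.497 mol.
Cells in series carry the same charge, so the same 1.497 mol of electrons passes through cell 2.
Co²⁺ + 2 e⁻ → Co, so n(Co) = 1.497 / 2 = 0.7484 mol.
m(Co) = 0.7484 × 58.93 = 44.1 g.

44.1 g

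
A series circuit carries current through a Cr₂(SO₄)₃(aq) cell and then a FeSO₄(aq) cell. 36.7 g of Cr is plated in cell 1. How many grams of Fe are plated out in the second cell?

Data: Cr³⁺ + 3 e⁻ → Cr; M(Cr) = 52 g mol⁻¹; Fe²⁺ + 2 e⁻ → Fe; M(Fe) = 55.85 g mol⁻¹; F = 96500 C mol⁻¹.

n(Cr) = 36.7 / 52 = 0.7058 mol.
Since Cr³⁺ + 3 e⁻ → Cr, n(e⁻) passed = 3 × 0.7058 = 2.117 mol.
Cells in series carry the same charge, so the same 2.117 mol of electrons passes through cell 2.
Fe²⁺ + 2 e⁻ → Fe, so n(Fe) = 2.117 / 2 = 1.059 mol.
m(Fe) = 1.059 × 55.85 = 59.1 g.

59.1 g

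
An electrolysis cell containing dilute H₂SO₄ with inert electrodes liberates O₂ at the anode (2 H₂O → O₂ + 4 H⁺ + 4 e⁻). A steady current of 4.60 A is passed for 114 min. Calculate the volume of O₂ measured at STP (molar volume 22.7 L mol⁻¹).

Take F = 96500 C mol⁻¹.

Q = I·t = 4.600 A × 6840.0 s = 31460 C.
n(e⁻) = Q/F = 31460 / 96500 = 0.3261 mol.
4 electrons are transferred per O₂ molecule, so n(O₂) = 0.3261 / 4 = 0.08151 mol.
V = n × V_m = 0.08151 × 22.7 = 1.85 L.

1.85 L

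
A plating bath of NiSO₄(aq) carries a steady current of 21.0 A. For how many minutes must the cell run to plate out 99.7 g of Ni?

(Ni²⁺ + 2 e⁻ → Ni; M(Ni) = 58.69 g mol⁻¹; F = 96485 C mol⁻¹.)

n(Ni) = m/M = 99.7 / 58.69 = 1.699 mol.
Each Ni atom requires 2 electrons, so n(e⁻) = 2 × 1.699 = 3.398 mol.
Q = n(e⁻)·F = 3.398 × 96485 = 327800 C.
t = Q/I = 327800 / 21.00 A = 15610 s = 260 min.

260 min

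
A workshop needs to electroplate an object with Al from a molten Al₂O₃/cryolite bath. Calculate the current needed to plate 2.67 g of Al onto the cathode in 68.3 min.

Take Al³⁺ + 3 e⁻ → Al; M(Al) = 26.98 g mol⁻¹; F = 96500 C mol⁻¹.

6.99 A

n(Al) = 2.67 / 26.98 = 0.09896 mol.
n(e⁻) = 3 × 0.09896 = 0.2969 mol.
Q = n(e⁻)·F = 0.2969 × 96500 = 28650 C.
I = Q/t = 28650 / 4098.0 s = 6.99 A.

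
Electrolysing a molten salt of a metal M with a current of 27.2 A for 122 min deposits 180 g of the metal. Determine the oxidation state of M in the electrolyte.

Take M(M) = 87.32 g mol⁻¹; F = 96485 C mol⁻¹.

Q = I·t = 27.20 A × 7320.0 s = 199100 C, so n(e⁻) = 199100/96485 = 2.064 mol.
n(M) deposited = 180 / 87.32 = 2.061 mol.
Electrons per atom = n(e⁻)/n(M) = 2.064 / 2.061 = 1.00 ≈ 1, so the ion is M⁺.

+1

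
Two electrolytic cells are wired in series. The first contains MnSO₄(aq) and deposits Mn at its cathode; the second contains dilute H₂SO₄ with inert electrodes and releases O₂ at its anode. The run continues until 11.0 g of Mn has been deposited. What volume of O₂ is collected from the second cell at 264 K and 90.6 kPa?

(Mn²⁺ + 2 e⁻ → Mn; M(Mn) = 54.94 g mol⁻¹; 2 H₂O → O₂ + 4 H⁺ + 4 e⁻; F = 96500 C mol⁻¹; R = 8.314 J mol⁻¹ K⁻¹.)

2.43 L

n(Mn) = 11.0 / 54.94 = 0.2002 mol, so n(e⁻) = 2 × 0.2002 = 0.4004 mol.
The cells are in series, so the same 0.4004 mol of electrons passes through the second cell.
2 H₂O → O₂ + 4 H⁺ + 4 e⁻ — 4 mol e⁻ per mol O₂, so n(O₂) = 0.4004/4 = 0.1001 mol.
V = nRT/P = (0.1001 × 8.314 × 264) / (90.6 × 10³) = 0.00243 m³ = 2.43 L.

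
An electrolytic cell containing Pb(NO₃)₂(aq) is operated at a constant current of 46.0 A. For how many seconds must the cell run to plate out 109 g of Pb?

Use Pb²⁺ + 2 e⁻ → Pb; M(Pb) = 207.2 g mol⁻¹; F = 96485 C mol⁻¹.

2210 s

n(Pb) = m/M = 109 / 207.2 = 0.5261 mol.
Each Pb atom requires 2 electrons, so n(e⁻) = 2 × 0.5261 = 1.052 mol.
Q = n(e⁻)·F = 1.052 × 96485 = 101500 C.
t = Q/I = 101500 / 46.00 A = 2207 s.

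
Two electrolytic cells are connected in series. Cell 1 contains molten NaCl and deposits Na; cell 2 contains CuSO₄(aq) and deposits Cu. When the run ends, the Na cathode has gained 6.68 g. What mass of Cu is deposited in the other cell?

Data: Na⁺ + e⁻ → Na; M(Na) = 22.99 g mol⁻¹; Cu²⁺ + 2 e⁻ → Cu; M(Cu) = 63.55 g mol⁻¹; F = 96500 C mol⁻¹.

9.23 g

n(Na) = 6.68 / 22.99 = 0.2906 mol.
Since Na⁺ + e⁻ → Na, n(e⁻) passed = 1 × 0.2906 = 0.2906 mol.
Cells in series carry the same charge, so the same 0.2906 mol of electrons passes through cell 2.
Cu²⁺ + 2 e⁻ → Cu, so n(Cu) = 0.2906 / 2 = 0.1453 mol.
m(Cu) = 0.1453 × 63.55 = 9.23 g.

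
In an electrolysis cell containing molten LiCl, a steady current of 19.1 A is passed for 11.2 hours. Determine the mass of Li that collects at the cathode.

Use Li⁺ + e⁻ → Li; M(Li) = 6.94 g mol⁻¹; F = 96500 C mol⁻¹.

Q = I·t = 19.10 A × 40320 s = 770100 C.
n(e⁻) = Q/F = 770100 / 96500 = 7.980 mol.
Li⁺ + e⁻ → Li, so n(Li) = n(e⁻)/1 = 7.980 mol.
m = n·M = 7.980 × 6.94 = 55.4 g.

55.4 g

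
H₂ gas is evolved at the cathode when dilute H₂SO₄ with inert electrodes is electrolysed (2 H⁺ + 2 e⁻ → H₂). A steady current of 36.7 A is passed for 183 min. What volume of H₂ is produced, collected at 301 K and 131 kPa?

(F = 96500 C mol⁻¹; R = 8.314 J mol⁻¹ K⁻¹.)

39.9 L

Q = I·t = 36.70 A × 10980 s = 403000 C.
n(e⁻) = Q/F = 403000 / 96500 = 4.176 mol.
2 electrons are transferred per H₂ molecule, so n(H₂) = 4.176 / 2 = 2.088 mol.
V = nRT/P = (2.088 × 8.314 × 301) / (131 × 10³ Pa) = 0.0399 m³ = 39.9 L.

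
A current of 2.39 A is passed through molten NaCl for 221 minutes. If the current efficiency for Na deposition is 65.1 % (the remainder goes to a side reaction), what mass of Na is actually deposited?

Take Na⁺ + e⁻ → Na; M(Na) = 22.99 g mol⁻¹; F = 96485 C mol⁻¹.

4.92 g

Q = I·t = 2.390 × 13260 = 31690 C.
n(e⁻) = 31690/96485 = 0.3285 mol; theoretically n(Na) = 0.3285/1 = 0.3285 mol, m_theo = 7.551 g.
At 65.1 % efficiency, m_actual = 0.651 × 7.551 = 4.92 g.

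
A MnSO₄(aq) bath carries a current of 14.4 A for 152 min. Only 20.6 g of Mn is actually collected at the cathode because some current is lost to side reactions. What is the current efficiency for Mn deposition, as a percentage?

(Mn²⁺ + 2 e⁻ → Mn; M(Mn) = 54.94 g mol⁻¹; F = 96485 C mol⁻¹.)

55.1 %

Q = I·t = 14.40 × 9120.0 = 131300 C; n(e⁻) = 131300/96485 = 1.361 mol.
Theoretical n(Mn) = n(e⁻)/2 = 0.6806 mol, i.e. m_theo = 0.6806 × 54.94 = 37.39 g.
Efficiency = m_actual / m_theo = 20.6 / 37.39 = 55.1 %.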